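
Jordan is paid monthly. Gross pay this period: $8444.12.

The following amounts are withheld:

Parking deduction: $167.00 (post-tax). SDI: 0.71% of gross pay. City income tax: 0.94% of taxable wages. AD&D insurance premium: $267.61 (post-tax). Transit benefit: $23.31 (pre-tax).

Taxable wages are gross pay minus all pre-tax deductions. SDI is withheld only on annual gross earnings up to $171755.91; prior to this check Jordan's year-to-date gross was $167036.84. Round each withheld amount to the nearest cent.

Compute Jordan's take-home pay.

Transit benefit: $23.31
Taxable wages = $8444.12 − $23.31 = $8420.81
City income tax: $8420.81 × 0.0094 = $79.16
SDI: only $171755.91 − $167036.84 = $4719.07 of this check is subject → $4719.07 × 0.0071 = $33.51
Parking deduction: $167.00
AD&D insurance premium: $267.61
Total deductions = $23.31 + $79.16 + $33.51 + $167.00 + $267.61 = $570.59
Net pay = $8444.12 − $570.59 = $7873.53

$7873.53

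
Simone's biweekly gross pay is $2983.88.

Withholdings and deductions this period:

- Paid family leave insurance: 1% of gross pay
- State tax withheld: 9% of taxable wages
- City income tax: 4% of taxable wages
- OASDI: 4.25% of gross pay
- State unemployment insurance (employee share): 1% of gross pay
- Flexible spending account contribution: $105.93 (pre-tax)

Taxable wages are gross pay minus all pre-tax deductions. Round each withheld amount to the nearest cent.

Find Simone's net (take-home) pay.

$2317.32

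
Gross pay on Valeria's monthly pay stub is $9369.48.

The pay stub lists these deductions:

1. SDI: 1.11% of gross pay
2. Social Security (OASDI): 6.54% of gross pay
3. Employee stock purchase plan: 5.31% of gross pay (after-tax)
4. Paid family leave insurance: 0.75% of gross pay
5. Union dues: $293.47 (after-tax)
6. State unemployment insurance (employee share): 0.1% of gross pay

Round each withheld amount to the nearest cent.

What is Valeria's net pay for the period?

Paid family leave insurance: $9369.48 × 0.0075 = $70.27
State unemployment insurance (employee share): $9369.48 × 0.001 = $9.37
SDI: $9369.48 × 0.0111 = $104.00
Social Security (OASDI): $9369.48 × 0.0654 = $612.76
Union dues: $293.47
Employee stock purchase plan: $9369.48 × 0.0531 = $497.52
Total deductions = $70.27 + $9.37 + $104.00 + $612.76 + $293.47 + $497.52 = $1587.39
Net pay = $9369.48 − $1587.39 = $7782.09

$7782.09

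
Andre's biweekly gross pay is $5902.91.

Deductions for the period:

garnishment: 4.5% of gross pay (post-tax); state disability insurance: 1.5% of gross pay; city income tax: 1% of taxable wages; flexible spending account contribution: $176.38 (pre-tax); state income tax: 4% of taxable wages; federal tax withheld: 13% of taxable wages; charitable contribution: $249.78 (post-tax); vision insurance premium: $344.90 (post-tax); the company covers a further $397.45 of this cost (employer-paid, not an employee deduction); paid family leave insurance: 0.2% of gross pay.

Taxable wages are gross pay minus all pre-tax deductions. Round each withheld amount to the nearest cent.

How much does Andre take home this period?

$3735.09

Flexible spending account contribution: $176.38
Taxable wages = $5902.91 − $176.38 = $5726.53
City income tax: $5726.53 × 0.01 = $57.27
State income tax: $5726.53 × 0.04 = $229.06
Federal tax withheld: $5726.53 × 0.13 = $744.45
State disability insurance: $5902.91 × 0.015 = $88.54
Paid family leave insurance: $5902.91 × 0.002 = $11.81
Vision insurance premium: $344.90
Garnishment: $5902.91 × 0.045 = $265.63
Charitable contribution: $249.78
(Employer's $397.45 toward vision insurance premium is not withheld from the employee.)
Total deductions = $176.38 + $57.27 + $229.06 + $744.45 + $88.54 + $11.81 + $344.90 + $265.63 + $249.78 = $2167.82
Net pay = $5902.91 − $2167.82 = $3735.09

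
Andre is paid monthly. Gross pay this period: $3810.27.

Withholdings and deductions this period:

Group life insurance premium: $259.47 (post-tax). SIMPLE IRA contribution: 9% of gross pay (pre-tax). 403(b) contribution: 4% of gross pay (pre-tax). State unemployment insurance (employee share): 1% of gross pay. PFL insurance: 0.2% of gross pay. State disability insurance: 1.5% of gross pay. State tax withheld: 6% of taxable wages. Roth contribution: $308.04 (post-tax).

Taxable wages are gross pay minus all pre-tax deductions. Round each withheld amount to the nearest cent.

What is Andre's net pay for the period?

$2445.66

403(b) contribution: $3810.27 × 0.04 = $152.41
SIMPLE IRA contribution: $3810.27 × 0.09 = $342.92
Pre-tax total = $152.41 + $342.92 = $495.33
Taxable wages = $3810.27 − $495.33 = $3314.94
State tax withheld: $3314.94 × 0.06 = $198.90
PFL insurance: $3810.27 × 0.002 = $7.62
State disability insurance: $3810.27 × 0.015 = $57.15
State unemployment insurance (employee share): $3810.27 × 0.01 = $38.10
Roth contribution: $308.04
Group life insurance premium: $259.47
Total deductions = $152.41 + $342.92 + $198.90 + $7.62 + $57.15 + $38.10 + $308.04 + $259.47 = $1364.61
Net pay = $3810.27 − $1364.61 = $2445.66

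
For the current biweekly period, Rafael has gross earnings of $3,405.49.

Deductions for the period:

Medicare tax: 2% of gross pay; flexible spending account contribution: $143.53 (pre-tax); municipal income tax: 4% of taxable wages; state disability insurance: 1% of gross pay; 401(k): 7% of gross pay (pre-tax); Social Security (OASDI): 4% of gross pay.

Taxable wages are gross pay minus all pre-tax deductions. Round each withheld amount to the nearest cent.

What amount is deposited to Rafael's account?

Flexible spending account contribution: $143.53
401(k): $3,405.49 × 0.07 = $238.38
Pre-tax total = $143.53 + $238.38 = $381.91
Taxable wages = $3,405.49 − $381.91 = $3,023.58
Municipal income tax: $3,023.58 × 0.04 = $120.94
Medicare tax: $3,405.49 × 0.02 = $68.11
Social Security (OASDI): $3,405.49 × 0.04 = $136.22
State disability insurance: $3,405.49 × 0.01 = $34.05
Total deductions = $143.53 + $238.38 + $120.94 + $68.11 + $136.22 + $34.05 = $741.23
Net pay = $3,405.49 − $741.23 = $2,664.26

$2,664.26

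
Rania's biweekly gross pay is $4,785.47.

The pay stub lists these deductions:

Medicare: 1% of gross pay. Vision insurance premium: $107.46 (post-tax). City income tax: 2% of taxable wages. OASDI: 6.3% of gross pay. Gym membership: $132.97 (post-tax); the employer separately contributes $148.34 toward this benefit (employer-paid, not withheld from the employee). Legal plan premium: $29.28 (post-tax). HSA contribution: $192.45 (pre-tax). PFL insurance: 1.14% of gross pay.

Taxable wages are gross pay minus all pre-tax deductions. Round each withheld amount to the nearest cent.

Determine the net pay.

HSA contribution: $192.45
Taxable wages = $4,785.47 − $192.45 = $4,593.02
City income tax: $4,593.02 × 0.02 = $91.86
Medicare: $4,785.47 × 0.01 = $47.85
OASDI: $4,785.47 × 0.063 = $301.48
PFL insurance: $4,785.47 × 0.0114 = $54.55
Gym membership: $132.97
Vision insurance premium: $107.46
Legal plan premium: $29.28
(Employer's $148.34 toward gym membership is not withheld from the employee.)
Total deductions = $192.45 + $91.86 + $47.85 + $301.48 + $54.55 + $132.97 + $107.46 + $29.28 = $957.90
Net pay = $4,785.47 − $957.90 = $3,827.57

$3,827.57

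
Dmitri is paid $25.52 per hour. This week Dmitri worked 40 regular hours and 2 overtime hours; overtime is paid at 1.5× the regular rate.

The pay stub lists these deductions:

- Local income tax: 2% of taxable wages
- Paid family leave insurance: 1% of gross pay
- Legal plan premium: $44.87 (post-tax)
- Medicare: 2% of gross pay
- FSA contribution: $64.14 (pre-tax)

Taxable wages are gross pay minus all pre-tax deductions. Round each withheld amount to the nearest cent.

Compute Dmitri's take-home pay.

$934.77

Regular pay: 40 × $25.52 = $1,020.80
Overtime pay: 2 × $25.52 × 1.5 = $76.56
Gross pay = $1,020.80 + $76.56 = $1,097.36
FSA contribution: $64.14
Taxable wages = $1,097.36 − $64.14 = $1,033.22
Local income tax: $1,033.22 × 0.02 = $20.66
Medicare: $1,097.36 × 0.02 = $21.95
Paid family leave insurance: $1,097.36 × 0.01 = $10.97
Legal plan premium: $44.87
Total deductions = $64.14 + $20.66 + $21.95 + $10.97 + $44.87 = $162.59
Net pay = $1,097.36 − $162.59 = $934.77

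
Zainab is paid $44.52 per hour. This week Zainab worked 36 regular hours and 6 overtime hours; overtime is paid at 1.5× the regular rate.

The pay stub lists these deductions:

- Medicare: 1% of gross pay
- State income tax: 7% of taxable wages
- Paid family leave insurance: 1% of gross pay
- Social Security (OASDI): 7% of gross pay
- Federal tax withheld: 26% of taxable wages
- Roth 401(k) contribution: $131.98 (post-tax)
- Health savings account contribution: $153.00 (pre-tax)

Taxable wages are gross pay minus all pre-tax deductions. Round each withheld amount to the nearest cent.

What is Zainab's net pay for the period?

Regular pay: 36 × $44.52 = $1,602.72
Overtime pay: 6 × $44.52 × 1.5 = $400.68
Gross pay = $1,602.72 + $400.68 = $2,003.40
Health savings account contribution: $153.00
Taxable wages = $2,003.40 − $153.00 = $1,850.40
Federal tax withheld: $1,850.40 × 0.26 = $481.10
State income tax: $1,850.40 × 0.07 = $129.53
Paid family leave insurance: $2,003.40 × 0.01 = $20.03
Social Security (OASDI): $2,003.40 × 0.07 = $140.24
Medicare: $2,003.40 × 0.01 = $20.03
Roth 401(k) contribution: $131.98
Total deductions = $153.00 + $481.10 + $129.53 + $20.03 + $140.24 + $20.03 + $131.98 = $1,075.91
Net pay = $2,003.40 − $1,075.91 = $927.49

$927.49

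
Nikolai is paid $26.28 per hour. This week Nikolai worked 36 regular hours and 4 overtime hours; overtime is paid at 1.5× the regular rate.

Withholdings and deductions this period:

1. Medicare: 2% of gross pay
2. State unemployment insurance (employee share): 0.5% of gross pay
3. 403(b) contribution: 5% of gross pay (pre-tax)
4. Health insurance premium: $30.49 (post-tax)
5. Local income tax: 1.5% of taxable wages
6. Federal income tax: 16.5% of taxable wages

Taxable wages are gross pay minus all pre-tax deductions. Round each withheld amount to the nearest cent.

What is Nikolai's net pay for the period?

Regular pay: 36 × $26.28 = $946.08
Overtime pay: 4 × $26.28 × 1.5 = $157.68
Gross pay = $946.08 + $157.68 = $1103.76
403(b) contribution: $1103.76 × 0.05 = $55.19
Taxable wages = $1103.76 − $55.19 = $1048.57
Federal income tax: $1048.57 × 0.165 = $173.01
Local income tax: $1048.57 × 0.015 = $15.73
Medicare: $1103.76 × 0.02 = $22.08
State unemployment insurance (employee share): $1103.76 × 0.005 = $5.52
Health insurance premium: $30.49
Total deductions = $55.19 + $173.01 + $15.73 + $22.08 + $5.52 + $30.49 = $302.02
Net pay = $1103.76 − $302.02 = $801.74

$801.74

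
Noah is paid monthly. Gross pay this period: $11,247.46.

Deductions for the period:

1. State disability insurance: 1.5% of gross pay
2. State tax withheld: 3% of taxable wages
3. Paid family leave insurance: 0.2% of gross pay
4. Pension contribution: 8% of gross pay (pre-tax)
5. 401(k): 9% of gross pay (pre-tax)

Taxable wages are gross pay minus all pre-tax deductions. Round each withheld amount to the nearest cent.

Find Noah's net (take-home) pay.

Pension contribution: $11,247.46 × 0.08 = $899.80
401(k): $11,247.46 × 0.09 = $1,012.27
Pre-tax total = $899.80 + $1,012.27 = $1,912.07
Taxable wages = $11,247.46 − $1,912.07 = $9,335.39
State tax withheld: $9,335.39 × 0.03 = $280.06
State disability insurance: $11,247.46 × 0.015 = $168.71
Paid family leave insurance: $11,247.46 × 0.002 = $22.49
Total deductions = $899.80 + $1,012.27 + $280.06 + $168.71 + $22.49 = $2,383.33
Net pay = $11,247.46 − $2,383.33 = $8,864.13

$8,864.13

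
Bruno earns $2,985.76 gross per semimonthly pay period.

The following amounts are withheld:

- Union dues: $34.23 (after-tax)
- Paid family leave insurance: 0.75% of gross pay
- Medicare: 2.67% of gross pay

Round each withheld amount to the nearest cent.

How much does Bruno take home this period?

Medicare: $2,985.76 × 0.0267 = $79.72
Paid family leave insurance: $2,985.76 × 0.0075 = $22.39
Union dues: $34.23
Total deductions = $79.72 + $22.39 + $34.23 = $136.34
Net pay = $2,985.76 − $136.34 = $2,849.42

$2,849.42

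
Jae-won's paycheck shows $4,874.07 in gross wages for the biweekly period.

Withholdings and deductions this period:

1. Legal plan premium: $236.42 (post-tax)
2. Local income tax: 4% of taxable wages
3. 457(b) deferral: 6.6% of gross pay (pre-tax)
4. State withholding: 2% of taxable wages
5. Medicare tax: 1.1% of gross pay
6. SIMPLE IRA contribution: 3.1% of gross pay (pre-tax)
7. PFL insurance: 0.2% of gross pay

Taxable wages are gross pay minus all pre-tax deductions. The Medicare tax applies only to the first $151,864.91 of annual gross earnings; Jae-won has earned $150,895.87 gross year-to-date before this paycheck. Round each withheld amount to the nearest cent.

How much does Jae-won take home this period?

$3,880.37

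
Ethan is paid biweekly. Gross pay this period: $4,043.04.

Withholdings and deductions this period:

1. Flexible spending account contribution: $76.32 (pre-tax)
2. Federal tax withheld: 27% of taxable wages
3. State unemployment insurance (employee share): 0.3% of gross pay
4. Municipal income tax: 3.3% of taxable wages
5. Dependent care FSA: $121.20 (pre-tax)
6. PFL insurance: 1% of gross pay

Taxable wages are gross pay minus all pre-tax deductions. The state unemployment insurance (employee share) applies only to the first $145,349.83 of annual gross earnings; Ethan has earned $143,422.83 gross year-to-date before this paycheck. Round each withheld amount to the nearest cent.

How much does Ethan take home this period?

$2,634.12

Dependent care FSA: $121.20
Flexible spending account contribution: $76.32
Pre-tax total = $121.20 + $76.32 = $197.52
Taxable wages = $4,043.04 − $197.52 = $3,845.52
Municipal income tax: $3,845.52 × 0.033 = $126.90
Federal tax withheld: $3,845.52 × 0.27 = $1,038.29
State unemployment insurance (employee share): only $145,349.83 − $143,422.83 = $1,927.00 of this check is subject → $1,927.00 × 0.003 = $5.78
PFL insurance: $4,043.04 × 0.01 = $40.43
Total deductions = $121.20 + $76.32 + $126.90 + $1,038.29 + $5.78 + $40.43 = $1,408.92
Net pay = $4,043.04 − $1,408.92 = $2,634.12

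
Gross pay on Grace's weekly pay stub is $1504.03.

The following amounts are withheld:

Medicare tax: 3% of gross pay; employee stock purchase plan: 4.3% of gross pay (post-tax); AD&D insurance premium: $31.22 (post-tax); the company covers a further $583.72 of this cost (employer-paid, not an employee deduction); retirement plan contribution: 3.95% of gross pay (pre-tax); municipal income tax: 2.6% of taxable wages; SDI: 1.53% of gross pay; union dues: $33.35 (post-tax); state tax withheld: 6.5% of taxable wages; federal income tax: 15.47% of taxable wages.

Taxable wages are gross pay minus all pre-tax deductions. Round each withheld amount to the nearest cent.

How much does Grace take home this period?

$892.31

Retirement plan contribution: $1504.03 × 0.0395 = $59.41
Taxable wages = $1504.03 − $59.41 = $1444.62
State tax withheld: $1444.62 × 0.065 = $93.90
Municipal income tax: $1444.62 × 0.026 = $37.56
Federal income tax: $1444.62 × 0.1547 = $223.48
SDI: $1504.03 × 0.0153 = $23.01
Medicare tax: $1504.03 × 0.03 = $45.12
Employee stock purchase plan: $1504.03 × 0.043 = $64.67
AD&D insurance premium: $31.22
Union dues: $33.35
(Employer's $583.72 toward AD&D insurance premium is not withheld from the employee.)
Total deductions = $59.41 + $93.90 + $37.56 + $223.48 + $23.01 + $45.12 + $64.67 + $31.22 + $33.35 = $611.72
Net pay = $1504.03 − $611.72 = $892.31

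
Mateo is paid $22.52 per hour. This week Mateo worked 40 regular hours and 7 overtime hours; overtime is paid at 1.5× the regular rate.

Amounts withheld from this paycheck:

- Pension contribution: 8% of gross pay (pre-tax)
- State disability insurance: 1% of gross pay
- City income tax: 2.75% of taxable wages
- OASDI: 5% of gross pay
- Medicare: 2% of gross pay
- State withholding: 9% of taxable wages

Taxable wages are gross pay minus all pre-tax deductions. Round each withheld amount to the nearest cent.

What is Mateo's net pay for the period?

Regular pay: 40 × $22.52 = $900.80
Overtime pay: 7 × $22.52 × 1.5 = $236.46
Gross pay = $900.80 + $236.46 = $1137.26
Pension contribution: $1137.26 × 0.08 = $90.98
Taxable wages = $1137.26 − $90.98 = $1046.28
City income tax: $1046.28 × 0.0275 = $28.77
State withholding: $1046.28 × 0.09 = $94.17
OASDI: $1137.26 × 0.05 = $56.86
State disability insurance: $1137.26 × 0.01 = $11.37
Medicare: $1137.26 × 0.02 = $22.75
Total deductions = $90.98 + $28.77 + $94.17 + $56.86 + $11.37 + $22.75 = $304.90
Net pay = $1137.26 − $304.90 = $832.36

$832.36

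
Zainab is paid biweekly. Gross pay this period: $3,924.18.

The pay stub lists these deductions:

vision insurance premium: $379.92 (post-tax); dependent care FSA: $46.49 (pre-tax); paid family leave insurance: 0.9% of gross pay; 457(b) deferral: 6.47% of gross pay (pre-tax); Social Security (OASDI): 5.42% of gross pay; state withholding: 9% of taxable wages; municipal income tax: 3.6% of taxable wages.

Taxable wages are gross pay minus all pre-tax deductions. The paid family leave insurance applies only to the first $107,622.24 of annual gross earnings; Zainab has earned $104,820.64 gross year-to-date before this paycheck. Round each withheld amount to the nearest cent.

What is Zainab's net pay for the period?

Dependent care FSA: $46.49
457(b) deferral: $3,924.18 × 0.0647 = $253.89
Pre-tax total = $46.49 + $253.89 = $300.38
Taxable wages = $3,924.18 − $300.38 = $3,623.80
Municipal income tax: $3,623.80 × 0.036 = $130.46
State withholding: $3,623.80 × 0.09 = $326.14
Paid family leave insurance: only $107,622.24 − $104,820.64 = $2,801.60 of this check is subject → $2,801.60 × 0.009 = $25.21
Social Security (OASDI): $3,924.18 × 0.0542 = $212.69
Vision insurance premium: $379.92
Total deductions = $46.49 + $253.89 + $130.46 + $326.14 + $25.21 + $212.69 + $379.92 = $1,374.80
Net pay = $3,924.18 − $1,374.80 = $2,549.38

$2,549.38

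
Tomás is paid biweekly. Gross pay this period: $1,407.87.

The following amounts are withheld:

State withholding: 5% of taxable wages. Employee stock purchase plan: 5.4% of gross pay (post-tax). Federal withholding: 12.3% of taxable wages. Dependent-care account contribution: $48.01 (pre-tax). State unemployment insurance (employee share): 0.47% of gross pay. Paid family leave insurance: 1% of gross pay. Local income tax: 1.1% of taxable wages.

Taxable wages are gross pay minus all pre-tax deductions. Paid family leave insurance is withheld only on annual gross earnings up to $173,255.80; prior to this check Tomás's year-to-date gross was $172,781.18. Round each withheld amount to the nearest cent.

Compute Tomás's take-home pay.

Dependent-care account contribution: $48.01
Taxable wages = $1,407.87 − $48.01 = $1,359.86
Local income tax: $1,359.86 × 0.011 = $14.96
State withholding: $1,359.86 × 0.05 = $67.99
Federal withholding: $1,359.86 × 0.123 = $167.26
State unemployment insurance (employee share): $1,407.87 × 0.0047 = $6.62
Paid family leave insurance: only $173,255.80 − $172,781.18 = $474.62 of this check is subject → $474.62 × 0.01 = $4.75
Employee stock purchase plan: $1,407.87 × 0.054 = $76.02
Total deductions = $48.01 + $14.96 + $67.99 + $167.26 + $6.62 + $4.75 + $76.02 = $385.61
Net pay = $1,407.87 − $385.61 = $1,022.26

$1,022.26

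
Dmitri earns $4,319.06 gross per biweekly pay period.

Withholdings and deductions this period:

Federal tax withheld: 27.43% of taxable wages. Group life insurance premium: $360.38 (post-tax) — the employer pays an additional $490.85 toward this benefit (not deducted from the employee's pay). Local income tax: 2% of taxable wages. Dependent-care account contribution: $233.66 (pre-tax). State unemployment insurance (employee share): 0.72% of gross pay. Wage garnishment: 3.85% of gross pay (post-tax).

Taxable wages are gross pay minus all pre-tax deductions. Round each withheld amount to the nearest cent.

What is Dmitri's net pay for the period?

$2,325.30

Dependent-care account contribution: $233.66
Taxable wages = $4,319.06 − $233.66 = $4,085.40
Local income tax: $4,085.40 × 0.02 = $81.71
Federal tax withheld: $4,085.40 × 0.2743 = $1,120.63
State unemployment insurance (employee share): $4,319.06 × 0.0072 = $31.10
Group life insurance premium: $360.38
Wage garnishment: $4,319.06 × 0.0385 = $166.28
(Employer's $490.85 toward group life insurance premium is not withheld from the employee.)
Total deductions = $233.66 + $81.71 + $1,120.63 + $31.10 + $360.38 + $166.28 = $1,993.76
Net pay = $4,319.06 − $1,993.76 = $2,325.30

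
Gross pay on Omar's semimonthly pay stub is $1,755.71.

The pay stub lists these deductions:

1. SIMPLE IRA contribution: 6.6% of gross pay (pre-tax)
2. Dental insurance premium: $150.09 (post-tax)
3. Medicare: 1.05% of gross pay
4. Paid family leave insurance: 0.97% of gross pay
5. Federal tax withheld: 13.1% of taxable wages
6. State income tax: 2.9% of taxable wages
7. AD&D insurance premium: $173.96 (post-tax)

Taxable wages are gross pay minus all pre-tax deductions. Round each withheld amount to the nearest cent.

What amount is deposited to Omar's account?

$1,017.94

SIMPLE IRA contribution: $1,755.71 × 0.066 = $115.88
Taxable wages = $1,755.71 − $115.88 = $1,639.83
Federal tax withheld: $1,639.83 × 0.131 = $214.82
State income tax: $1,639.83 × 0.029 = $47.56
Paid family leave insurance: $1,755.71 × 0.0097 = $17.03
Medicare: $1,755.71 × 0.0105 = $18.43
AD&D insurance premium: $173.96
Dental insurance premium: $150.09
Total deductions = $115.88 + $214.82 + $47.56 + $17.03 + $18.43 + $173.96 + $150.09 = $737.77
Net pay = $1,755.71 − $737.77 = $1,017.94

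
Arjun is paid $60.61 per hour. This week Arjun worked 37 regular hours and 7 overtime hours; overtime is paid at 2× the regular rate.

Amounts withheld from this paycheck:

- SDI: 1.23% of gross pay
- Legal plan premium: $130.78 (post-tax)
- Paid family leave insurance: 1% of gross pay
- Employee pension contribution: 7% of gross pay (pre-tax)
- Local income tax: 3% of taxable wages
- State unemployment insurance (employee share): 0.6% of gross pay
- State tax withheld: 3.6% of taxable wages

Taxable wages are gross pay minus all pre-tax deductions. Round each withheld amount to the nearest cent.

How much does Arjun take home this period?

Regular pay: 37 × $60.61 = $2,242.57
Overtime pay: 7 × $60.61 × 2 = $848.54
Gross pay = $2,242.57 + $848.54 = $3,091.11
Employee pension contribution: $3,091.11 × 0.07 = $216.38
Taxable wages = $3,091.11 − $216.38 = $2,874.73
Local income tax: $2,874.73 × 0.03 = $86.24
State tax withheld: $2,874.73 × 0.036 = $103.49
Paid family leave insurance: $3,091.11 × 0.01 = $30.91
State unemployment insurance (employee share): $3,091.11 × 0.006 = $18.55
SDI: $3,091.11 × 0.0123 = $38.02
Legal plan premium: $130.78
Total deductions = $216.38 + $86.24 + $103.49 + $30.91 + $18.55 + $38.02 + $130.78 = $624.37
Net pay = $3,091.11 − $624.37 = $2,466.74

$2,466.74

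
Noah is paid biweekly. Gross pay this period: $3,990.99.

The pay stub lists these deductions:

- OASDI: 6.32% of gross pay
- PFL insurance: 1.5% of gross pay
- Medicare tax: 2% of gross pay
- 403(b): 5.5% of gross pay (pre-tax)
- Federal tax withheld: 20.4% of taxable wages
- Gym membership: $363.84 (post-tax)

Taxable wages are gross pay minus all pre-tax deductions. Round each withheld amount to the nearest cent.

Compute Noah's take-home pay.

403(b): $3,990.99 × 0.055 = $219.50
Taxable wages = $3,990.99 − $219.50 = $3,771.49
Federal tax withheld: $3,771.49 × 0.204 = $769.38
PFL insurance: $3,990.99 × 0.015 = $59.86
OASDI: $3,990.99 × 0.0632 = $252.23
Medicare tax: $3,990.99 × 0.02 = $79.82
Gym membership: $363.84
Total deductions = $219.50 + $769.38 + $59.86 + $252.23 + $79.82 + $363.84 = $1,744.63
Net pay = $3,990.99 − $1,744.63 = $2,246.36

$2,246.36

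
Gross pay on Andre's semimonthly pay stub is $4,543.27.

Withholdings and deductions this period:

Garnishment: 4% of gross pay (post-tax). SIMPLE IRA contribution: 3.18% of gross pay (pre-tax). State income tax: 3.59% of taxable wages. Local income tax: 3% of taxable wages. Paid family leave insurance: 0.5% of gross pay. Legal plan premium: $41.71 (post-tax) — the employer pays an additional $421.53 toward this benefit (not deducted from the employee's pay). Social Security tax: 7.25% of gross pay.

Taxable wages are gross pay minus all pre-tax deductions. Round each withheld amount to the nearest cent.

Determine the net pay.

$3,533.36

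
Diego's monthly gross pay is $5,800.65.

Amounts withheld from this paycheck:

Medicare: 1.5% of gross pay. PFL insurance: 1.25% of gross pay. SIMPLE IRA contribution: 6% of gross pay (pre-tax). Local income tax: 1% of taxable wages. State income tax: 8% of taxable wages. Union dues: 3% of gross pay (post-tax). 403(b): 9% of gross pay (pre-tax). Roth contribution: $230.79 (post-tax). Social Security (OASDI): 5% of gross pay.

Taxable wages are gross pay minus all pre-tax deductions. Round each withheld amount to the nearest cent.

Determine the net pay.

SIMPLE IRA contribution: $5,800.65 × 0.06 = $348.04
403(b): $5,800.65 × 0.09 = $522.06
Pre-tax total = $348.04 + $522.06 = $870.10
Taxable wages = $5,800.65 − $870.10 = $4,930.55
State income tax: $4,930.55 × 0.08 = $394.44
Local income tax: $4,930.55 × 0.01 = $49.31
Medicare: $5,800.65 × 0.015 = $87.01
Social Security (OASDI): $5,800.65 × 0.05 = $290.03
PFL insurance: $5,800.65 × 0.0125 = $72.51
Roth contribution: $230.79
Union dues: $5,800.65 × 0.03 = $174.02
Total deductions = $348.04 + $522.06 + $394.44 + $49.31 + $87.01 + $290.03 + $72.51 + $230.79 + $174.02 = $2,168.21
Net pay = $5,800.65 − $2,168.21 = $3,632.44

$3,632.44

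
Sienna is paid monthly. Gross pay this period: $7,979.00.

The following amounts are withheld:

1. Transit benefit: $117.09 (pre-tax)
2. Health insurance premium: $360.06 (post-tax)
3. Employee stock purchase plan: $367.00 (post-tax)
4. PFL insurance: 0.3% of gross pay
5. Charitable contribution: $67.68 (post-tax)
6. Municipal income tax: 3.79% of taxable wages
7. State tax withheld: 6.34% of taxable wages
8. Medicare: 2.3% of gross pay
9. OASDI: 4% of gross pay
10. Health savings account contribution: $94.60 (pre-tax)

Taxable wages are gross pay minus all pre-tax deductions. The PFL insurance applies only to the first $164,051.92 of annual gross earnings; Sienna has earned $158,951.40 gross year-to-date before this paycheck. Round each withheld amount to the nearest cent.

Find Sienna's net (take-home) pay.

Transit benefit: $117.09
Health savings account contribution: $94.60
Pre-tax total = $117.09 + $94.60 = $211.69
Taxable wages = $7,979.00 − $211.69 = $7,767.31
State tax withheld: $7,767.31 × 0.0634 = $492.45
Municipal income tax: $7,767.31 × 0.0379 = $294.38
Medicare: $7,979.00 × 0.023 = $183.52
PFL insurance: only $164,051.92 − $158,951.40 = $5,100.52 of this check is subject → $5,100.52 × 0.003 = $15.30
OASDI: $7,979.00 × 0.04 = $319.16
Employee stock purchase plan: $367.00
Health insurance premium: $360.06
Charitable contribution: $67.68
Total deductions = $117.09 + $94.60 + $492.45 + $294.38 + $183.52 + $15.30 + $319.16 + $367.00 + $360.06 + $67.68 = $2,311.24
Net pay = $7,979.00 − $2,311.24 = $5,667.76

$5,667.76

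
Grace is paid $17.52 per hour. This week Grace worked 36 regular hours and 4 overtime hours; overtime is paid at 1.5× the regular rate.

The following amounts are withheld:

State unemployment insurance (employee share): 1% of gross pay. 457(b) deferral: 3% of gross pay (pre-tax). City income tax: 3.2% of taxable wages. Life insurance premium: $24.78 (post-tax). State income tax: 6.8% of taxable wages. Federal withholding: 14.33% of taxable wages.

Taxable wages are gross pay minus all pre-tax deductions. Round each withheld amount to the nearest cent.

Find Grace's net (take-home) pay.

Regular pay: 36 × $17.52 = $630.72
Overtime pay: 4 × $17.52 × 1.5 = $105.12
Gross pay = $630.72 + $105.12 = $735.84
457(b) deferral: $735.84 × 0.03 = $22.08
Taxable wages = $735.84 − $22.08 = $713.76
City income tax: $713.76 × 0.032 = $22.84
State income tax: $713.76 × 0.068 = $48.54
Federal withholding: $713.76 × 0.1433 = $102.28
State unemployment insurance (employee share): $735.84 × 0.01 = $7.36
Life insurance premium: $24.78
Total deductions = $22.08 + $22.84 + $48.54 + $102.28 + $7.36 + $24.78 = $227.88
Net pay = $735.84 − $227.88 = $507.96

$507.96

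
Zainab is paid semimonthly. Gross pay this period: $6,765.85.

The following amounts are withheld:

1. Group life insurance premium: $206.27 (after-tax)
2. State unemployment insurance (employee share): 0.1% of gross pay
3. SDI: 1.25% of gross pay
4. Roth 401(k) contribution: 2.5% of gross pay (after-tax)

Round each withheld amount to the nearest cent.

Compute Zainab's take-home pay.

State unemployment insurance (employee share): $6,765.85 × 0.001 = $6.77
SDI: $6,765.85 × 0.0125 = $84.57
Roth 401(k) contribution: $6,765.85 × 0.025 = $169.15
Group life insurance premium: $206.27
Total deductions = $6.77 + $84.57 + $169.15 + $206.27 = $466.76
Net pay = $6,765.85 − $466.76 = $6,299.09

$6,299.09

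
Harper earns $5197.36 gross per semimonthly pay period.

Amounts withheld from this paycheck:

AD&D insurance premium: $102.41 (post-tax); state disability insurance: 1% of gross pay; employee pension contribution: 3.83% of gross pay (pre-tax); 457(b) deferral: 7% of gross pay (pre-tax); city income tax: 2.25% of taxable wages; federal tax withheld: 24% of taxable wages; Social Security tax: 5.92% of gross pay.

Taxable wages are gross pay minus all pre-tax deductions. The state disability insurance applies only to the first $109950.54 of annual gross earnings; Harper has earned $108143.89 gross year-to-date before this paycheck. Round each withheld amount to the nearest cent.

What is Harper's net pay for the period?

Employee pension contribution: $5197.36 × 0.0383 = $199.06
457(b) deferral: $5197.36 × 0.07 = $363.82
Pre-tax total = $199.06 + $363.82 = $562.88
Taxable wages = $5197.36 − $562.88 = $4634.48
Federal tax withheld: $4634.48 × 0.24 = $1112.28
City income tax: $4634.48 × 0.0225 = $104.28
State disability insurance: only $109950.54 − $108143.89 = $1806.65 of this check is subject → $1806.65 × 0.01 = $18.07
Social Security tax: $5197.36 × 0.0592 = $307.68
AD&D insurance premium: $102.41
Total deductions = $199.06 + $363.82 + $1112.28 + $104.28 + $18.07 + $307.68 + $102.41 = $2207.60
Net pay = $5197.36 − $2207.60 = $2989.76

$2989.76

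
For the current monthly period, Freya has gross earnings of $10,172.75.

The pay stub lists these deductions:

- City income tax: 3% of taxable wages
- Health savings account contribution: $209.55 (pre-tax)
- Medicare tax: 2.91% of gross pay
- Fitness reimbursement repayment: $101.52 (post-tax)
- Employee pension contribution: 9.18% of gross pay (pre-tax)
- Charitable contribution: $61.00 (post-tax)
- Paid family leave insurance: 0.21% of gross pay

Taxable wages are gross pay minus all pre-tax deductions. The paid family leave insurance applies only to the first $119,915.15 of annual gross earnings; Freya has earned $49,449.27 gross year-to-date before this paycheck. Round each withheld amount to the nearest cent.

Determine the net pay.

$8,278.55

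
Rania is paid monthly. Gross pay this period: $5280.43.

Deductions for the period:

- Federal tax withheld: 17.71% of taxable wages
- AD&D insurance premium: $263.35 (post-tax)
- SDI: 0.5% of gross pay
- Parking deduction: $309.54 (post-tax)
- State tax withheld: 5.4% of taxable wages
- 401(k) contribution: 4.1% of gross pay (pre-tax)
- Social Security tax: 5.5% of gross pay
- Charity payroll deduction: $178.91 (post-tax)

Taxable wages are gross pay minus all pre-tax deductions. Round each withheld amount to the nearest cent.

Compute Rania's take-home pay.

$2825.04

401(k) contribution: $5280.43 × 0.041 = $216.50
Taxable wages = $5280.43 − $216.50 = $5063.93
State tax withheld: $5063.93 × 0.054 = $273.45
Federal tax withheld: $5063.93 × 0.1771 = $896.82
Social Security tax: $5280.43 × 0.055 = $290.42
SDI: $5280.43 × 0.005 = $26.40
AD&D insurance premium: $263.35
Parking deduction: $309.54
Charity payroll deduction: $178.91
Total deductions = $216.50 + $273.45 + $896.82 + $290.42 + $26.40 + $263.35 + $309.54 + $178.91 = $2455.39
Net pay = $5280.43 − $2455.39 = $2825.04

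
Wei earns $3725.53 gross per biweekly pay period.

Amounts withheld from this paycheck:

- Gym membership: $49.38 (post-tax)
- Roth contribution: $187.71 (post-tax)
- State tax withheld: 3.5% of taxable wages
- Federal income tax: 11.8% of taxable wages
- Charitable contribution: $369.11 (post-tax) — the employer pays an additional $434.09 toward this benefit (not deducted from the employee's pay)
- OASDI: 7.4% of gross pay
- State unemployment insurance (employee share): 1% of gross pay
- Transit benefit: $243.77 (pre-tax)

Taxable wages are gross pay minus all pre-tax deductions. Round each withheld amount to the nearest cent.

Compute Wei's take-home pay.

$2029.90

Transit benefit: $243.77
Taxable wages = $3725.53 − $243.77 = $3481.76
Federal income tax: $3481.76 × 0.118 = $410.85
State tax withheld: $3481.76 × 0.035 = $121.86
State unemployment insurance (employee share): $3725.53 × 0.01 = $37.26
OASDI: $3725.53 × 0.074 = $275.69
Roth contribution: $187.71
Charitable contribution: $369.11
Gym membership: $49.38
(Employer's $434.09 toward charitable contribution is not withheld from the employee.)
Total deductions = $243.77 + $410.85 + $121.86 + $37.26 + $275.69 + $187.71 + $369.11 + $49.38 = $1695.63
Net pay = $3725.53 − $1695.63 = $2029.90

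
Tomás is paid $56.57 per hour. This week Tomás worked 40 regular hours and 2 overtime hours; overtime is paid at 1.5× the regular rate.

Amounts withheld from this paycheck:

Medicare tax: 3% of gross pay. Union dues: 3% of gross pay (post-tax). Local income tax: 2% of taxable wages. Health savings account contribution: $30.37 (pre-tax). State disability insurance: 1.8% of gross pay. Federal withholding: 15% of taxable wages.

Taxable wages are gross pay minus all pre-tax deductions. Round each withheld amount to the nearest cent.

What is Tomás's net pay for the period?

$1,804.03

Regular pay: 40 × $56.57 = $2,262.80
Overtime pay: 2 × $56.57 × 1.5 = $169.71
Gross pay = $2,262.80 + $169.71 = $2,432.51
Health savings account contribution: $30.37
Taxable wages = $2,432.51 − $30.37 = $2,402.14
Local income tax: $2,402.14 × 0.02 = $48.04
Federal withholding: $2,402.14 × 0.15 = $360.32
State disability insurance: $2,432.51 × 0.018 = $43.79
Medicare tax: $2,432.51 × 0.03 = $72.98
Union dues: $2,432.51 × 0.03 = $72.98
Total deductions = $30.37 + $48.04 + $360.32 + $43.79 + $72.98 + $72.98 = $628.48
Net pay = $2,432.51 − $628.48 = $1,804.03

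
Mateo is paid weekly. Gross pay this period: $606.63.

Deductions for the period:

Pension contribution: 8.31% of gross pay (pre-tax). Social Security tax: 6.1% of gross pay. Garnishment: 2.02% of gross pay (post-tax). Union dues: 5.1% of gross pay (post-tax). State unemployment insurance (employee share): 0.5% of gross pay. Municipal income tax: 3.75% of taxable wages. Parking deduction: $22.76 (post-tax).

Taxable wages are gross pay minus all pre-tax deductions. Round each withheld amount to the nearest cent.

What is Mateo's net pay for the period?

Pension contribution: $606.63 × 0.0831 = $50.41
Taxable wages = $606.63 − $50.41 = $556.22
Municipal income tax: $556.22 × 0.0375 = $20.86
State unemployment insurance (employee share): $606.63 × 0.005 = $3.03
Social Security tax: $606.63 × 0.061 = $37.00
Garnishment: $606.63 × 0.0202 = $12.25
Parking deduction: $22.76
Union dues: $606.63 × 0.051 = $30.94
Total deductions = $50.41 + $20.86 + $3.03 + $37.00 + $12.25 + $22.76 + $30.94 = $177.25
Net pay = $606.63 − $177.25 = $429.38

$429.38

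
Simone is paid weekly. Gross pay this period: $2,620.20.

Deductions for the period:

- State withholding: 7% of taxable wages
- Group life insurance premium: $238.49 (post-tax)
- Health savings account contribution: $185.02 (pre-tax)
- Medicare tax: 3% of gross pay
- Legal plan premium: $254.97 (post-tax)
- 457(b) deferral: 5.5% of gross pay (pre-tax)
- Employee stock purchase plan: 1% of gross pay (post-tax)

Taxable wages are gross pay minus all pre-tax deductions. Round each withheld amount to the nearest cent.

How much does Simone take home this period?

$1,532.43

457(b) deferral: $2,620.20 × 0.055 = $144.11
Health savings account contribution: $185.02
Pre-tax total = $144.11 + $185.02 = $329.13
Taxable wages = $2,620.20 − $329.13 = $2,291.07
State withholding: $2,291.07 × 0.07 = $160.37
Medicare tax: $2,620.20 × 0.03 = $78.61
Employee stock purchase plan: $2,620.20 × 0.01 = $26.20
Group life insurance premium: $238.49
Legal plan premium: $254.97
Total deductions = $144.11 + $185.02 + $160.37 + $78.61 + $26.20 + $238.49 + $254.97 = $1,087.77
Net pay = $2,620.20 − $1,087.77 = $1,532.43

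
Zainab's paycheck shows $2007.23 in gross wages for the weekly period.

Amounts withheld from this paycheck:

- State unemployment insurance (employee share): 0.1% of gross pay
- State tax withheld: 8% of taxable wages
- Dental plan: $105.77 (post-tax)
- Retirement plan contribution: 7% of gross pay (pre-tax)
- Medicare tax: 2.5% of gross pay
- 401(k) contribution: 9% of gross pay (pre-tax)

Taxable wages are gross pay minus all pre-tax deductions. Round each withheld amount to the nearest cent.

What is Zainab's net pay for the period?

$1393.22

401(k) contribution: $2007.23 × 0.09 = $180.65
Retirement plan contribution: $2007.23 × 0.07 = $140.51
Pre-tax total = $180.65 + $140.51 = $321.16
Taxable wages = $2007.23 − $321.16 = $1686.07
State tax withheld: $1686.07 × 0.08 = $134.89
Medicare tax: $2007.23 × 0.025 = $50.18
State unemployment insurance (employee share): $2007.23 × 0.001 = $2.01
Dental plan: $105.77
Total deductions = $180.65 + $140.51 + $134.89 + $50.18 + $2.01 + $105.77 = $614.01
Net pay = $2007.23 − $614.01 = $1393.22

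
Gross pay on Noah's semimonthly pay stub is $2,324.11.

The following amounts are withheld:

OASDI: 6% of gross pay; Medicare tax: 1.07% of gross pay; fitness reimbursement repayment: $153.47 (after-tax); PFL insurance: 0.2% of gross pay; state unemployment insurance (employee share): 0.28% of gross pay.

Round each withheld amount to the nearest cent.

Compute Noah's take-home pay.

Medicare tax: $2,324.11 × 0.0107 = $24.87
OASDI: $2,324.11 × 0.06 = $139.45
State unemployment insurance (employee share): $2,324.11 × 0.0028 = $6.51
PFL insurance: $2,324.11 × 0.002 = $4.65
Fitness reimbursement repayment: $153.47
Total deductions = $24.87 + $139.45 + $6.51 + $4.65 + $153.47 = $328.95
Net pay = $2,324.11 − $328.95 = $1,995.16

$1,995.16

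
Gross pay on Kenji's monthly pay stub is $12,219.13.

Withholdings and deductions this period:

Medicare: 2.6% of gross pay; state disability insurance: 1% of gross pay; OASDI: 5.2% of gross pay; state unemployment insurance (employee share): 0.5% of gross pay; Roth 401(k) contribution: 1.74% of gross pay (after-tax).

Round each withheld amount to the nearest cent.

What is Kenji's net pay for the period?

$10,870.14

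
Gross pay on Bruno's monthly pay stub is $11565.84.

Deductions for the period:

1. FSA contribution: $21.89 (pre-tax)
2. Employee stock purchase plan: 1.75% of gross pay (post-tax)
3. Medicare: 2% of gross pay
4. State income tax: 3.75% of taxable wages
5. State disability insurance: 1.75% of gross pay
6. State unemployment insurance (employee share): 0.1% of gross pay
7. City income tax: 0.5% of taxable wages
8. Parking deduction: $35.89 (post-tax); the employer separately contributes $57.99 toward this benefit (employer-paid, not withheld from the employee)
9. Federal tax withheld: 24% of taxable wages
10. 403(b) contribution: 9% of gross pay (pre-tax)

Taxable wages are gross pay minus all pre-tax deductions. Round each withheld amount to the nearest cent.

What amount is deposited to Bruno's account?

$6852.34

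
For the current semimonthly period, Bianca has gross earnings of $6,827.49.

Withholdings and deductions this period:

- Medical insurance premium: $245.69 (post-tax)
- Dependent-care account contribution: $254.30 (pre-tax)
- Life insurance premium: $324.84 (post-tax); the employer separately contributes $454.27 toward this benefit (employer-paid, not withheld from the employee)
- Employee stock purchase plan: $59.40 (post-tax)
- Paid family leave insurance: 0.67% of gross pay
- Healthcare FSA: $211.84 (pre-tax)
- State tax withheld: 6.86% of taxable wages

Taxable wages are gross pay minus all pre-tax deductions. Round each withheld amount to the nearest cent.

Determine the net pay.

$5,249.29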